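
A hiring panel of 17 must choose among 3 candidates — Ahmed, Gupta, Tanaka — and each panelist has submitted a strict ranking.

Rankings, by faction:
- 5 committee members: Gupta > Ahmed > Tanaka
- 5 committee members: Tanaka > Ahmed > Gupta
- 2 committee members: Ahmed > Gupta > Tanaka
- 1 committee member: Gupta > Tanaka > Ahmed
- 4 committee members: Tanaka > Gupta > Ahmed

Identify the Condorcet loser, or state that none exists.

Ahmed

Pairwise majorities:
Ahmed–Gupta: Gupta 10–7.
Ahmed–Tanaka: Tanaka 10–7.
Gupta vs Tanaka: Tanaka, 9–8.
Ahmed loses to every other candidate — it is the Condorcet loser.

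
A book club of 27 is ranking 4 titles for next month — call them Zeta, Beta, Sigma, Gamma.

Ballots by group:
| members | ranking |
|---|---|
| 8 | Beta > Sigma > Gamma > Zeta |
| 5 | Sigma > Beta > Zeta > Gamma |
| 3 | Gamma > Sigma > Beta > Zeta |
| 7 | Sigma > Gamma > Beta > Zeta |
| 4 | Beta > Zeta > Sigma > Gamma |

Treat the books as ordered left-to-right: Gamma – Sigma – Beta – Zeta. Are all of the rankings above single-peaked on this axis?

Axis positions: Gamma=1, Sigma=2, Beta=3, Zeta=4.
Group 1 (peak Beta at position 3): ranking walks positions 3-2-1-4, expanding outward from the peak — single-peaked.
Group 2 (peak Sigma at position 2): ranking walks positions 2-3-4-1, expanding outward from the peak — single-peaked.
Group 3 (peak Gamma at position 1): ranking walks positions 1-2-3-4, expanding outward from the peak — single-peaked.
Group 4 (peak Sigma at position 2): ranking walks positions 2-1-3-4, expanding outward from the peak — single-peaked.
Group 5 (peak Beta at position 3): ranking walks positions 3-4-2-1, expanding outward from the peak — single-peaked.
Every ranking is single-peaked on this axis.

yes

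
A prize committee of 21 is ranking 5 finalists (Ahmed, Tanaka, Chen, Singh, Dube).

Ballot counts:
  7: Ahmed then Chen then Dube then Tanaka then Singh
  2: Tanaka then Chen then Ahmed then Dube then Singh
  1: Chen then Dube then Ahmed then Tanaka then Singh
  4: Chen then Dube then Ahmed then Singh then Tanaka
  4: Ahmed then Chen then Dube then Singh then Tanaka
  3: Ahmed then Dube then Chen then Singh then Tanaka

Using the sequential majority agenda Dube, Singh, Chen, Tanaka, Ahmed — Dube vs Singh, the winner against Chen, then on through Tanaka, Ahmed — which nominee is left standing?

Round 1: Dube vs Singh — 21–0, Dube advances.
Round 2: Dube vs Chen — 3–18, Chen advances.
Round 3: Chen vs Tanaka — 19–2, Chen advances.
Round 4: Chen vs Ahmed — 7–14, Ahmed advances.
Ahmed survives the agenda.

Ahmed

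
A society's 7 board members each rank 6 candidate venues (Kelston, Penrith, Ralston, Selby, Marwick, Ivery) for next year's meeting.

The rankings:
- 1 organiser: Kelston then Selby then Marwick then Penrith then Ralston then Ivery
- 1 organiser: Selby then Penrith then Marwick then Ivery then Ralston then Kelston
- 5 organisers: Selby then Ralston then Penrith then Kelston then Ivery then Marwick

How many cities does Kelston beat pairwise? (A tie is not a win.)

Kelston against each rival (7 organisers):
Kelston vs Penrith: 1 for Kelston, 6 for Penrith — Penrith by 6–1.
Kelston vs Ralston: 1 for Kelston, 6 for Ralston — Ralston by 6–1.
Kelston–Selby: Selby 6–1.
Kelston vs Marwick: 1+5 = 6 for Kelston, 1 for Marwick — Kelston by 6–1.
Kelston–Ivery: Kelston 6–1.
Kelston beats Marwick, Ivery; loses to Penrith, Ralston, Selby — 2 pairwise wins.

2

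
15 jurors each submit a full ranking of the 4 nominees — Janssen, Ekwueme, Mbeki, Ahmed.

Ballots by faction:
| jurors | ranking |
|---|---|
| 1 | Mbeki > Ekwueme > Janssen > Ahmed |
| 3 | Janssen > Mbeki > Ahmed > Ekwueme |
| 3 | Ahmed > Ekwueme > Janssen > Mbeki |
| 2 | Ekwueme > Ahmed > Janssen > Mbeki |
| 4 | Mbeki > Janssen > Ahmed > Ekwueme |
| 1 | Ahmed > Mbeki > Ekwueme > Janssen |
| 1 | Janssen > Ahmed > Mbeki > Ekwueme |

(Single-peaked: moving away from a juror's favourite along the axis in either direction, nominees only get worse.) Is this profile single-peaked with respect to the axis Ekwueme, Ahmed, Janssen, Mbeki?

Axis positions: Ekwueme=1, Ahmed=2, Janssen=3, Mbeki=4.
Faction 1: ranking walks positions 4-1-3-2; Ekwueme is ranked above Janssen even though Janssen lies between Ekwueme and the peak Mbeki on the axis — preferences dip and rise again. Not single-peaked.
Faction 2 (peak Janssen at position 3): ranking walks positions 3-4-2-1, expanding outward from the peak — single-peaked.
Faction 3 (peak Ahmed at position 2): ranking walks positions 2-1-3-4, expanding outward from the peak — single-peaked.
Faction 4 (peak Ekwueme at position 1): ranking walks positions 1-2-3-4, expanding outward from the peak — single-peaked.
Faction 5 (peak Mbeki at position 4): ranking walks positions 4-3-2-1, expanding outward from the peak — single-peaked.
Faction 6: ranking walks positions 2-4-1-3; Mbeki is ranked above Janssen even though Janssen lies between Mbeki and the peak Ahmed on the axis — preferences dip and rise again. Not single-peaked.
Faction 7 (peak Janssen at position 3): ranking walks positions 3-2-4-1, expanding outward from the peak — single-peaked.
Faction 1 violates single-peakedness, so the profile is not single-peaked on this axis.

no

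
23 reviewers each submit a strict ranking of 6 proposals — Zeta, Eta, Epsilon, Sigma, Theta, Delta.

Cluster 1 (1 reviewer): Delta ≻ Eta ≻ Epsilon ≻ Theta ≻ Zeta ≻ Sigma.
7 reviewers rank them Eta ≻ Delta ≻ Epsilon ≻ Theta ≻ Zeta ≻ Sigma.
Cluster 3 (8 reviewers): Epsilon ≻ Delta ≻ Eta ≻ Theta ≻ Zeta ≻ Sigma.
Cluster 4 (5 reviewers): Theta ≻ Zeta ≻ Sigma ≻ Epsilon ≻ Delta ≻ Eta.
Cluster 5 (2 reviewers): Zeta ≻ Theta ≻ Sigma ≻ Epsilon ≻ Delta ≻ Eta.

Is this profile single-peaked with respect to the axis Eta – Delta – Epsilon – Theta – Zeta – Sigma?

Axis positions: Eta=1, Delta=2, Epsilon=3, Theta=4, Zeta=5, Sigma=6.
Cluster 1 (peak Delta at position 2): ranking walks positions 2-1-3-4-5-6, expanding outward from the peak — single-peaked.
Cluster 2 (peak Eta at position 1): ranking walks positions 1-2-3-4-5-6, expanding outward from the peak — single-peaked.
Cluster 3 (peak Epsilon at position 3): ranking walks positions 3-2-1-4-5-6, expanding outward from the peak — single-peaked.
Cluster 4 (peak Theta at position 4): ranking walks positions 4-5-6-3-2-1, expanding outward from the peak — single-peaked.
Cluster 5 (peak Zeta at position 5): ranking walks positions 5-4-6-3-2-1, expanding outward from the peak — single-peaked.
Every ranking is single-peaked on this axis.

yes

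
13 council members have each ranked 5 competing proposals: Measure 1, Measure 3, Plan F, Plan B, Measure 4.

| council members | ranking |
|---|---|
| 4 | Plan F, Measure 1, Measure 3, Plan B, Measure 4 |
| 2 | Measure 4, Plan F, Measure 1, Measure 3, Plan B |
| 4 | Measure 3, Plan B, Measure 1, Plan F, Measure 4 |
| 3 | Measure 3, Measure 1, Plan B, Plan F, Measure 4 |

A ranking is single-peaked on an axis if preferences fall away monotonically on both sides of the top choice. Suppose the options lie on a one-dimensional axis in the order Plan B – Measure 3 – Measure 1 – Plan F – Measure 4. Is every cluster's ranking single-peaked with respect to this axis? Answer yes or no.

Axis positions: Plan B=1, Measure 3=2, Measure 1=3, Plan F=4, Measure 4=5.
Cluster 1 (peak Plan F at position 4): ranking walks positions 4-3-2-1-5, expanding outward from the peak — single-peaked.
Cluster 2 (peak Measure 4 at position 5): ranking walks positions 5-4-3-2-1, expanding outward from the peak — single-peaked.
Cluster 3 (peak Measure 3 at position 2): ranking walks positions 2-1-3-4-5, expanding outward from the peak — single-peaked.
Cluster 4 (peak Measure 3 at position 2): ranking walks positions 2-3-1-4-5, expanding outward from the peak — single-peaked.
Every ranking is single-peaked on this axis.

yes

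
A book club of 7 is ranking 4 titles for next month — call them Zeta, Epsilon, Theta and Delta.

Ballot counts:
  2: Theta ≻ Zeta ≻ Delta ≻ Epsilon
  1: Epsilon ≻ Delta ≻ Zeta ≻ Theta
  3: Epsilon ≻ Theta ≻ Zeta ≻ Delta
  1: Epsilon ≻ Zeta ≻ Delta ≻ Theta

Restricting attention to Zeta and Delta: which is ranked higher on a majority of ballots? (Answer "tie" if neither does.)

Zeta

Ballots ranking Zeta above Delta: 2 + 3 + 1 = 6.
Ballots ranking Delta above Zeta: 7 − 6 = 1.
Zeta wins the head-to-head 6–1.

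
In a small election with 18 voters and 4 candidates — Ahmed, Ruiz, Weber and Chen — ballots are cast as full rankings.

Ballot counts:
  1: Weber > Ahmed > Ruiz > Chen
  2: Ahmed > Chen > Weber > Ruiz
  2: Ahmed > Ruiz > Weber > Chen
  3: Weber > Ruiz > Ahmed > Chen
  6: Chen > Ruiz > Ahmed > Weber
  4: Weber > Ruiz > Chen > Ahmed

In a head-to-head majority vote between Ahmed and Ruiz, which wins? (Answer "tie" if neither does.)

Ballots ranking Ahmed above Ruiz: 1 + 2 + 2 = 5.
Ballots ranking Ruiz above Ahmed: 18 − 5 = 13.
Ruiz wins the head-to-head 13–5.

Ruiz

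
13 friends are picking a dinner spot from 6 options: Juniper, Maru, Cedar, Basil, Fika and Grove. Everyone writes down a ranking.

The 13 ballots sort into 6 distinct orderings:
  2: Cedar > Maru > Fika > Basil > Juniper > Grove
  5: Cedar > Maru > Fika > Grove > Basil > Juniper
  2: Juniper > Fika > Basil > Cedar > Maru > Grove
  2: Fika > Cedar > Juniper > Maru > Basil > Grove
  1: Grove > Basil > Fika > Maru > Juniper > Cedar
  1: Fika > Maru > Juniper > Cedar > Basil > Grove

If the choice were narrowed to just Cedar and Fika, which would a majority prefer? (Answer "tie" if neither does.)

Cedar

Ballots ranking Cedar above Fika: 2 + 5 = 7.
Ballots ranking Fika above Cedar: 13 − 7 = 6.
Cedar wins the head-to-head 7–6.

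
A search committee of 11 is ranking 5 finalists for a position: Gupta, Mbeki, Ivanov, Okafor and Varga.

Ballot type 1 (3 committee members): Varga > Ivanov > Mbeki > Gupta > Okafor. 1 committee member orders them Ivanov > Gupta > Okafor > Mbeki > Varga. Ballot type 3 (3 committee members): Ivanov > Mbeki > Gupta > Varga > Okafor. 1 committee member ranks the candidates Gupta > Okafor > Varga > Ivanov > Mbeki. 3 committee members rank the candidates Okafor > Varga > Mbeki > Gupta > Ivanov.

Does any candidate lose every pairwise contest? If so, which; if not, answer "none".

Okafor

Pairwise majorities:
Gupta vs Mbeki: Mbeki wins 9–2.
Gupta–Ivanov: Ivanov 7–4.
Gupta vs Okafor: Gupta is ranked higher on 3+1+3+1 = 8 ballots, Okafor on 3. Gupta wins 8–3.
Gupta vs Varga: 1+3+1 = 5 for Gupta, 6 for Varga — Varga by 6–5.
Mbeki vs Ivanov: 3 for Mbeki, 8 for Ivanov — Ivanov by 8–3.
Mbeki vs Okafor: 3+3 = 6 for Mbeki, 5 for Okafor — Mbeki by 6–5.
Mbeki vs Varga: Mbeki preferred on 1+3 = 4 ballots; Varga wins 7–4.
Ivanov vs Okafor: 7 to 4, Ivanov.
Ivanov vs Varga: Ivanov is ranked higher on 1+3 = 4 ballots, Varga on 7. Varga wins 7–4.
Okafor vs Varga: Okafor is ranked higher on 1+1+3 = 5 ballots, Varga on 6. Varga wins 6–5.
Only Okafor has no wins; Okafor is the Condorcet loser.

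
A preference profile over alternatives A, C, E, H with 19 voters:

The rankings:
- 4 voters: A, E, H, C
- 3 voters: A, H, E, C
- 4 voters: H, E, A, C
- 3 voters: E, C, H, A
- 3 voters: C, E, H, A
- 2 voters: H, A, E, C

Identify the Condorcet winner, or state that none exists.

Check each pair by majority over 19 ballots:
A vs C: A, 13–6.
A vs E: E wins 10–9.
A vs H: H, 12–7.
C vs E: E wins 16–3.
C vs H: H, 13–6.
E–H: E 10–9.
Only E has no losses; E is the Condorcet winner.

E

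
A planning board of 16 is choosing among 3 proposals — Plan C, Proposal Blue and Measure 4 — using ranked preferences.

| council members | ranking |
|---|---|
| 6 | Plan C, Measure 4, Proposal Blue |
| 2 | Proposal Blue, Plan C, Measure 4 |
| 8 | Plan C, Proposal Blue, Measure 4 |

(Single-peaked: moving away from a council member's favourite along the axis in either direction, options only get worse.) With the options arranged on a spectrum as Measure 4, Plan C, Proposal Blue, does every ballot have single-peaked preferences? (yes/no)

Axis positions: Measure 4=1, Plan C=2, Proposal Blue=3.
Cluster 1 (peak Plan C at position 2): ranking walks positions 2-1-3, expanding outward from the peak — single-peaked.
Cluster 2 (peak Proposal Blue at position 3): ranking walks positions 3-2-1, expanding outward from the peak — single-peaked.
Cluster 3 (peak Plan C at position 2): ranking walks positions 2-3-1, expanding outward from the peak — single-peaked.
Every ranking is single-peaked on this axis.

yes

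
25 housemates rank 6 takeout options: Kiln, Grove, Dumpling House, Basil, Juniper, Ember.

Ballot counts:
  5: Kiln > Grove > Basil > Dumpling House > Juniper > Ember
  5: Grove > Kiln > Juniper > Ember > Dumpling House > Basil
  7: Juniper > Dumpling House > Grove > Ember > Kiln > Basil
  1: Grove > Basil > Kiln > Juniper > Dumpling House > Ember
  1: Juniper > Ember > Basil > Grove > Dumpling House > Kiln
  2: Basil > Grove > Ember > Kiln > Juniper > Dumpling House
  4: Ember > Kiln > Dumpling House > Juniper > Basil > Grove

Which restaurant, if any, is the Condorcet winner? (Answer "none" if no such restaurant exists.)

Grove

Check each pair by majority over 25 ballots:
Kiln vs Grove: Kiln is ranked higher on 5+4 = 9 ballots, Grove on 16. Grove wins 16–9.
Kiln vs Dumpling House: Kiln, 17–8.
Kiln vs Basil: 21 to 4, Kiln.
Kiln–Juniper: Kiln 17–8.
Kiln vs Ember: Ember wins 14–11.
Grove vs Dumpling House: Grove preferred on 5+5+1+1+2 = 14 ballots; Grove wins 14–11.
Grove vs Basil: 18 to 7, Grove.
Grove vs Juniper: 5+5+1+2 = 13 for Grove, 12 for Juniper — Grove by 13–12.
Grove vs Ember: Grove is ranked higher on 5+5+7+1+2 = 20 ballots, Ember on 5. Grove wins 20–5.
Dumpling House vs Basil: Dumpling House, 16–9.
Dumpling House vs Juniper: Dumpling House is ranked higher on 5+4 = 9 ballots, Juniper on 16. Juniper wins 16–9.
Dumpling House vs Ember: 5+7+1 = 13 for Dumpling House, 12 for Ember — Dumpling House by 13–12.
Basil vs Juniper: Juniper, 17–8.
Basil vs Ember: Basil preferred on 5+1+2 = 8 ballots; Ember wins 17–8.
Juniper vs Ember: Juniper wins 19–6.
Grove beats each of Kiln, Dumpling House, Basil, Juniper, Ember — Grove is the Condorcet winner.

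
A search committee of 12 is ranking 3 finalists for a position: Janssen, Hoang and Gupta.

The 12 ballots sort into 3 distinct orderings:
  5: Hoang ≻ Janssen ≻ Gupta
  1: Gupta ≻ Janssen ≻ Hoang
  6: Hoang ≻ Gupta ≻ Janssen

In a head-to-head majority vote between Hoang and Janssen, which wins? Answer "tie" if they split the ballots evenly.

Ballots ranking Hoang above Janssen: 5 + 6 = 11.
Ballots ranking Janssen above Hoang: 12 − 11 = 1.
Hoang wins the head-to-head 11–1.

Hoang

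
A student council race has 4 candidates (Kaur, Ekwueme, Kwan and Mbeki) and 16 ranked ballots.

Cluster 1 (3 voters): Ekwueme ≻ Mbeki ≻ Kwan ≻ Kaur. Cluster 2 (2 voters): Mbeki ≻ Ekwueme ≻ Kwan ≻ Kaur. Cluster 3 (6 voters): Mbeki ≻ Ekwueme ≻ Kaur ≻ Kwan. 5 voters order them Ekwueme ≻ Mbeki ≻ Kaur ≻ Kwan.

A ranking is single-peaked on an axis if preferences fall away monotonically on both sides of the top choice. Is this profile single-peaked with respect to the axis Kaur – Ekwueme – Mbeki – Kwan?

Axis positions: Kaur=1, Ekwueme=2, Mbeki=3, Kwan=4.
Cluster 1 (peak Ekwueme at position 2): ranking walks positions 2-3-4-1, expanding outward from the peak — single-peaked.
Cluster 2 (peak Mbeki at position 3): ranking walks positions 3-2-4-1, expanding outward from the peak — single-peaked.
Cluster 3 (peak Mbeki at position 3): ranking walks positions 3-2-1-4, expanding outward from the peak — single-peaked.
Cluster 4 (peak Ekwueme at position 2): ranking walks positions 2-3-1-4, expanding outward from the peak — single-peaked.
Every ranking is single-peaked on this axis.

yes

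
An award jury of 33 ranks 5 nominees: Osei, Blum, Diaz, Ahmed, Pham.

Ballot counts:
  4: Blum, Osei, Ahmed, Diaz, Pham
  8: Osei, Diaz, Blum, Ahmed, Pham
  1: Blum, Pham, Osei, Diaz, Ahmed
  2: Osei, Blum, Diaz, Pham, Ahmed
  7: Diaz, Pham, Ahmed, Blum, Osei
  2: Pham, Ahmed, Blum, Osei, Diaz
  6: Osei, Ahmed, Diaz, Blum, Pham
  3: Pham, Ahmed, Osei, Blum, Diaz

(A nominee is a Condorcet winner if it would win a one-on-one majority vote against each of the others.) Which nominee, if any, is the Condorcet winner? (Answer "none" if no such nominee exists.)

Osei

Pairwise majorities:
Osei vs Blum: Osei, 19–14.
Osei vs Diaz: Osei is ranked higher on 26 ballots, Diaz on 7. Osei wins 26–7.
Osei vs Ahmed: Osei preferred on 4+8+1+2+6 = 21 ballots; Osei wins 21–12.
Osei vs Pham: 4+8+2+6 = 20 for Osei, 13 for Pham — Osei by 20–13.
Blum–Diaz: Diaz 21–12.
Blum vs Ahmed: Blum is ranked higher on 4+8+1+2 = 15 ballots, Ahmed on 18. Ahmed wins 18–15.
Blum–Pham: Blum 21–12.
Diaz vs Ahmed: Diaz, 18–15.
Diaz vs Pham: Diaz preferred on 4+8+2+7+6 = 27 ballots; Diaz wins 27–6.
Ahmed vs Pham: 18 to 15, Ahmed.
Only Osei has no losses; Osei is the Condorcet winner.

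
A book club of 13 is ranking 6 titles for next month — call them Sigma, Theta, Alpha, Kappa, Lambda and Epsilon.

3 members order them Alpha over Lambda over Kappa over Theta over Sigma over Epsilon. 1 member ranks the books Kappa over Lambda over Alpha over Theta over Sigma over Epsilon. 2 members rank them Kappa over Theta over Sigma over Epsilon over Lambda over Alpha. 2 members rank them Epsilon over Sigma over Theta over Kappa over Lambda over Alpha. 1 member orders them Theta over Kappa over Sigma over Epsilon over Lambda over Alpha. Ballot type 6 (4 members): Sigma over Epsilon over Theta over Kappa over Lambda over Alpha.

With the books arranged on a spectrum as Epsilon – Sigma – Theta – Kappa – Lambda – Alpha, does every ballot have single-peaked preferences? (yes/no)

Axis positions: Epsilon=1, Sigma=2, Theta=3, Kappa=4, Lambda=5, Alpha=6.
Ballot type 1 (peak Alpha at position 6): ranking walks positions 6-5-4-3-2-1, expanding outward from the peak — single-peaked.
Ballot type 2 (peak Kappa at position 4): ranking walks positions 4-5-6-3-2-1, expanding outward from the peak — single-peaked.
Ballot type 3 (peak Kappa at position 4): ranking walks positions 4-3-2-1-5-6, expanding outward from the peak — single-peaked.
Ballot type 4 (peak Epsilon at position 1): ranking walks positions 1-2-3-4-5-6, expanding outward from the peak — single-peaked.
Ballot type 5 (peak Theta at position 3): ranking walks positions 3-4-2-1-5-6, expanding outward from the peak — single-peaked.
Ballot type 6 (peak Sigma at position 2): ranking walks positions 2-1-3-4-5-6, expanding outward from the peak — single-peaked.
Every ranking is single-peaked on this axis.

yes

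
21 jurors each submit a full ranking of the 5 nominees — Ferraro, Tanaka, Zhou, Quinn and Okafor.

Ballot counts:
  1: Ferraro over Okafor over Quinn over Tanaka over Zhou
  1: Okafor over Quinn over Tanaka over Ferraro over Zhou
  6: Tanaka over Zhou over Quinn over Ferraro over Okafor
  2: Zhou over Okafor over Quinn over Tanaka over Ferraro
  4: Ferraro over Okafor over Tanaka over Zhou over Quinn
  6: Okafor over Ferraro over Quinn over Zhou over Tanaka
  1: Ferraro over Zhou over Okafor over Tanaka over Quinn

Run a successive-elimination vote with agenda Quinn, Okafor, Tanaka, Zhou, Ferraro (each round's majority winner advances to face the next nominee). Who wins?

Round 1: Quinn vs Okafor — 6–15, Okafor advances.
Round 2: Okafor vs Tanaka — 15–6, Okafor advances.
Round 3: Okafor vs Zhou — 12–9, Okafor advances.
Round 4: Okafor vs Ferraro — 9–12, Ferraro advances.
Ferraro survives the agenda.

Ferraro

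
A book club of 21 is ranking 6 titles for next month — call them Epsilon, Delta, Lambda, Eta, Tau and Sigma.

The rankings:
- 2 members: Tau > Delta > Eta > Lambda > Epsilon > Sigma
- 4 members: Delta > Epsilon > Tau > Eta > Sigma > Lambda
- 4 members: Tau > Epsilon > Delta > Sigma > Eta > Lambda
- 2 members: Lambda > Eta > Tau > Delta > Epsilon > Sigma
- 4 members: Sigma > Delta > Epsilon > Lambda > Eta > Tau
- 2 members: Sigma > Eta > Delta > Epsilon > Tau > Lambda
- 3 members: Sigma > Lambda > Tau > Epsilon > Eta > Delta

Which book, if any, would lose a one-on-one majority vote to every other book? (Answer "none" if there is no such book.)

Head-to-head results (21 members):
Epsilon vs Delta: Epsilon preferred on 4+3 = 7 ballots; Delta wins 14–7.
Epsilon–Lambda: Epsilon 14–7.
Epsilon vs Eta: Epsilon is ranked higher on 4+4+4+3 = 15 ballots, Eta on 6. Epsilon wins 15–6.
Epsilon vs Tau: Tau wins 11–10.
Epsilon vs Sigma: Epsilon, 12–9.
Delta vs Lambda: Delta wins 16–5.
Delta–Eta: Delta 14–7.
Delta–Tau: Tau 11–10.
Delta vs Sigma: Delta, 12–9.
Lambda vs Eta: 9 to 12, Eta.
Lambda vs Tau: Lambda is ranked higher on 2+4+3 = 9 ballots, Tau on 12. Tau wins 12–9.
Lambda–Sigma: Sigma 17–4.
Eta vs Tau: Eta is ranked higher on 2+4+2 = 8 ballots, Tau on 13. Tau wins 13–8.
Eta vs Sigma: 2+4+2 = 8 for Eta, 13 for Sigma — Sigma by 13–8.
Tau vs Sigma: 2+4+4+2 = 12 for Tau, 9 for Sigma — Tau by 12–9.
Only Lambda has no wins; Lambda is the Condorcet loser.

Lambda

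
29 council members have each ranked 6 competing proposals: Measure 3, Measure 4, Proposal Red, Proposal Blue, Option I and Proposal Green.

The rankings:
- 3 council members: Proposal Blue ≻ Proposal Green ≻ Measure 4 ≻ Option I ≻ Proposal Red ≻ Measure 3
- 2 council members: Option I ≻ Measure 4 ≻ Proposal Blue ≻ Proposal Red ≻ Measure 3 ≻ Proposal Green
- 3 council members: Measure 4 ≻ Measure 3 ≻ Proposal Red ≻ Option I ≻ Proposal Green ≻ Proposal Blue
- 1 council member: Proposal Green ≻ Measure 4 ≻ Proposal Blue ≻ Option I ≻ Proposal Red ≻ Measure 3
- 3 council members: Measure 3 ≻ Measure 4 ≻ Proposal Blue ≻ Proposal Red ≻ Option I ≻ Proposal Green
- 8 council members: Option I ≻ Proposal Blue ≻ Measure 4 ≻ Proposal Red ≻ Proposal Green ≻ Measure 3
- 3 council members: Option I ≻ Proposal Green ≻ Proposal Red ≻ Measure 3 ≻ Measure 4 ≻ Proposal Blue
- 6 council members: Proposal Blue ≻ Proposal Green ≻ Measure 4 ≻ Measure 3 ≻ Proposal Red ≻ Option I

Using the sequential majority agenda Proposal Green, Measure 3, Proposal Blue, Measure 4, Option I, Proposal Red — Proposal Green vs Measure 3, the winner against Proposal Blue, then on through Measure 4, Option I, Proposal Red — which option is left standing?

Option I

Round 1: Proposal Green vs Measure 3 — 21–8, Proposal Green advances.
Round 2: Proposal Green vs Proposal Blue — 7–22, Proposal Blue advances.
Round 3: Proposal Blue vs Measure 4 — 17–12, Proposal Blue advances.
Round 4: Proposal Blue vs Option I — 13–16, Option I advances.
Round 5: Option I vs Proposal Red — 17–12, Option I advances.
Option I survives the agenda.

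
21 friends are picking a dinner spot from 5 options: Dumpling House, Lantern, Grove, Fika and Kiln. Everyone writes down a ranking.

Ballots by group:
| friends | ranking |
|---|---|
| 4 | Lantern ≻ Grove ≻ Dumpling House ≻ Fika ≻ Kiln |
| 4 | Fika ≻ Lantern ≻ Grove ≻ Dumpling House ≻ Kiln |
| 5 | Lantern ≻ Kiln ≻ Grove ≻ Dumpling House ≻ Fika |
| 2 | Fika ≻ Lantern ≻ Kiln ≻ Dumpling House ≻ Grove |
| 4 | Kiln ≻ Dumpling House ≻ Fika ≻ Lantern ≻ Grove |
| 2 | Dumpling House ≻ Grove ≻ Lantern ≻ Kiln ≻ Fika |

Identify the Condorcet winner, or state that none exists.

Lantern

Head-to-head results (21 friends):
Dumpling House vs Lantern: Dumpling House preferred on 4+2 = 6 ballots; Lantern wins 15–6.
Dumpling House vs Grove: Grove, 13–8.
Dumpling House–Fika: Dumpling House 15–6.
Dumpling House vs Kiln: Dumpling House is ranked higher on 4+4+2 = 10 ballots, Kiln on 11. Kiln wins 11–10.
Lantern vs Grove: 19 to 2, Lantern.
Lantern vs Fika: Lantern preferred on 4+5+2 = 11 ballots; Lantern wins 11–10.
Lantern vs Kiln: Lantern, 17–4.
Grove vs Fika: Grove is ranked higher on 4+5+2 = 11 ballots, Fika on 10. Grove wins 11–10.
Grove vs Kiln: 10 to 11, Kiln.
Fika vs Kiln: Fika is ranked higher on 4+4+2 = 10 ballots, Kiln on 11. Kiln wins 11–10.
Only Lantern has no losses; Lantern is the Condorcet winner.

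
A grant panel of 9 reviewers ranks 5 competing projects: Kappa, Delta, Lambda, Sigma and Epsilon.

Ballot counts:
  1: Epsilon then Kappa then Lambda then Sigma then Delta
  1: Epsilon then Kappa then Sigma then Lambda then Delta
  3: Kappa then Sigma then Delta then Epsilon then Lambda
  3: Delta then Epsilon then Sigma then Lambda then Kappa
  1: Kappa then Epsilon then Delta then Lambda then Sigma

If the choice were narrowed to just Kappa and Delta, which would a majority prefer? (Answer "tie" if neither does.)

Kappa

Ballots ranking Kappa above Delta: 1 + 1 + 3 + 1 = 6.
Ballots ranking Delta above Kappa: 9 − 6 = 3.
Kappa wins the head-to-head 6–3.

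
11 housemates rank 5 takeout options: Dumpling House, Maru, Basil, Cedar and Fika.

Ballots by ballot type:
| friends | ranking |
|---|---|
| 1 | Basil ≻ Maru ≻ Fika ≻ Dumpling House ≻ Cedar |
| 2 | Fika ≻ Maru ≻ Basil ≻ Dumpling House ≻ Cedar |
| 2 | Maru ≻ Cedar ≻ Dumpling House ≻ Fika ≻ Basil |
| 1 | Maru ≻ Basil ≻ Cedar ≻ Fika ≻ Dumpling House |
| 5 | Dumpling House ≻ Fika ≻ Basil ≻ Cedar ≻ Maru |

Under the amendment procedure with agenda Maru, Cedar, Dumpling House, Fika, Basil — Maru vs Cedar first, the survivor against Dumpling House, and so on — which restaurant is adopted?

Fika

Round 1: Maru vs Cedar — 6–5, Maru advances.
Round 2: Maru vs Dumpling House — 6–5, Maru advances.
Round 3: Maru vs Fika — 4–7, Fika advances.
Round 4: Fika vs Basil — 9–2, Fika advances.
Fika survives the agenda.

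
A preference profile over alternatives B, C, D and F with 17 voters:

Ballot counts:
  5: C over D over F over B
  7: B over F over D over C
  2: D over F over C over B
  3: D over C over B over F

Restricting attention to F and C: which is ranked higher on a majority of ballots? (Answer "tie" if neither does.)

F

Ballots ranking F above C: 7 + 2 = 9.
Ballots ranking C above F: 17 − 9 = 8.
F wins the head-to-head 9–8.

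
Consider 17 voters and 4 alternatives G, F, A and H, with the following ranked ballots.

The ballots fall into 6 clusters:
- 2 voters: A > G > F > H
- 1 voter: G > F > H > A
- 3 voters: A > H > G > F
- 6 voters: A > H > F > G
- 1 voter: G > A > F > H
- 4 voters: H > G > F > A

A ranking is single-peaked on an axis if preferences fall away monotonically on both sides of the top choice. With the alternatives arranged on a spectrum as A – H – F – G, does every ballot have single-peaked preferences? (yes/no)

no

Axis positions: A=1, H=2, F=3, G=4.
Cluster 1: ranking walks positions 1-4-3-2; G is ranked above H even though H lies between G and the peak A on the axis — preferences dip and rise again. Not single-peaked.
Cluster 2 (peak G at position 4): ranking walks positions 4-3-2-1, expanding outward from the peak — single-peaked.
Cluster 3: ranking walks positions 1-2-4-3; G is ranked above F even though F lies between G and the peak A on the axis — preferences dip and rise again. Not single-peaked.
Cluster 4 (peak A at position 1): ranking walks positions 1-2-3-4, expanding outward from the peak — single-peaked.
Cluster 5: ranking walks positions 4-1-3-2; A is ranked above F even though F lies between A and the peak G on the axis — preferences dip and rise again. Not single-peaked.
Cluster 6: ranking walks positions 2-4-3-1; G is ranked above F even though F lies between G and the peak H on the axis — preferences dip and rise again. Not single-peaked.
Cluster 1 violates single-peakedness, so the profile is not single-peaked on this axis.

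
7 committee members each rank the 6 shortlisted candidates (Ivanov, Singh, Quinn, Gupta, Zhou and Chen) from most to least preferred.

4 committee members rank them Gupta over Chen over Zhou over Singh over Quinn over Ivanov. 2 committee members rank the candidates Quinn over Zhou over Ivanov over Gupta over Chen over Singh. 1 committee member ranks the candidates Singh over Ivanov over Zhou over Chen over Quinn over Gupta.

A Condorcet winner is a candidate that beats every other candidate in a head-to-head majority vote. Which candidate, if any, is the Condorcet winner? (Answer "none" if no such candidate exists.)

Check each pair by majority over 7 ballots:
Ivanov vs Singh: 2 for Ivanov, 5 for Singh — Singh by 5–2.
Ivanov vs Quinn: 1 for Ivanov, 6 for Quinn — Quinn by 6–1.
Ivanov vs Gupta: 3 to 4, Gupta.
Ivanov vs Zhou: Ivanov is ranked higher on 1 ballot, Zhou on 6. Zhou wins 6–1.
Ivanov vs Chen: 3 to 4, Chen.
Singh vs Quinn: Singh preferred on 4+1 = 5 ballots; Singh wins 5–2.
Singh vs Gupta: Singh preferred on 1 ballot; Gupta wins 6–1.
Singh vs Zhou: Singh is ranked higher on 1 ballot, Zhou on 6. Zhou wins 6–1.
Singh vs Chen: 1 to 6, Chen.
Quinn vs Gupta: 3 to 4, Gupta.
Quinn vs Zhou: Quinn preferred on 2 ballots; Zhou wins 5–2.
Quinn vs Chen: Quinn is ranked higher on 2 ballots, Chen on 5. Chen wins 5–2.
Gupta vs Zhou: Gupta preferred on 4 ballots; Gupta wins 4–3.
Gupta vs Chen: Gupta preferred on 4+2 = 6 ballots; Gupta wins 6–1.
Zhou vs Chen: 2+1 = 3 for Zhou, 4 for Chen — Chen by 4–3.
Gupta wins every pairwise contest, so Gupta is the Condorcet winner.

Gupta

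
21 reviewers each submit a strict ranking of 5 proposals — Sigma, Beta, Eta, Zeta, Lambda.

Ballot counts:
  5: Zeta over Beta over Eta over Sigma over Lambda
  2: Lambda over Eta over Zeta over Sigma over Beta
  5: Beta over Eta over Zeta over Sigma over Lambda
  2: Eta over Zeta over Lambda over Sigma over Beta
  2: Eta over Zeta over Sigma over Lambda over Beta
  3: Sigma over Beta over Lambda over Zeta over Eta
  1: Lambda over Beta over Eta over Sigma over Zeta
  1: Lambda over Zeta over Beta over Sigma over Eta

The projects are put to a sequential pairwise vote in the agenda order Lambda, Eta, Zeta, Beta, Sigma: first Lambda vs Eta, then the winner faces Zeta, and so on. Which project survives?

Round 1: Lambda vs Eta — 7–14, Eta advances.
Round 2: Eta vs Zeta — 12–9, Eta advances.
Round 3: Eta vs Beta — 6–15, Beta advances.
Round 4: Beta vs Sigma — 12–9, Beta advances.
Beta survives the agenda.

Beta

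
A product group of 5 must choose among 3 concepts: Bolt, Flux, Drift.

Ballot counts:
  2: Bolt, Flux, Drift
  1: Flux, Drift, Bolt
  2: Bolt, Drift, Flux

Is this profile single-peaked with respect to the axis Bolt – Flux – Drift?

no

Axis positions: Bolt=1, Flux=2, Drift=3.
Type 1 (peak Bolt at position 1): ranking walks positions 1-2-3, expanding outward from the peak — single-peaked.
Type 2 (peak Flux at position 2): ranking walks positions 2-3-1, expanding outward from the peak — single-peaked.
Type 3: ranking walks positions 1-3-2; Drift is ranked above Flux even though Flux lies between Drift and the peak Bolt on the axis — preferences dip and rise again. Not single-peaked.
Type 3 violates single-peakedness, so the profile is not single-peaked on this axis.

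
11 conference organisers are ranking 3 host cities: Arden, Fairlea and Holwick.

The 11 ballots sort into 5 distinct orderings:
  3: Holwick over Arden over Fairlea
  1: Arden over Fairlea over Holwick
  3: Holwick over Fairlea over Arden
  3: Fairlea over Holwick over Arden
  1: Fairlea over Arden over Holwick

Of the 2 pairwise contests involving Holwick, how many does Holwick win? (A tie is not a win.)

2

Holwick against each rival (11 organisers):
Holwick vs Arden: 3+3+3 = 9 for Holwick, 2 for Arden — Holwick by 9–2.
Holwick vs Fairlea: Holwick, 6–5.
Holwick beats Arden, Fairlea — 2 pairwise wins.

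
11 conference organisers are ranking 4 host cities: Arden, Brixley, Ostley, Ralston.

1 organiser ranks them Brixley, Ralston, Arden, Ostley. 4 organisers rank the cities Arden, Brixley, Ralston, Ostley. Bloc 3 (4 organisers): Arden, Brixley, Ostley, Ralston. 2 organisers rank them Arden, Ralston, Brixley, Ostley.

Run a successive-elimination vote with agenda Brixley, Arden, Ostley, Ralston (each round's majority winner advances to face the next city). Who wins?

Round 1: Brixley vs Arden — 1–10, Arden advances.
Round 2: Arden vs Ostley — 11–0, Arden advances.
Round 3: Arden vs Ralston — 10–1, Arden advances.
Arden survives the agenda.

Arden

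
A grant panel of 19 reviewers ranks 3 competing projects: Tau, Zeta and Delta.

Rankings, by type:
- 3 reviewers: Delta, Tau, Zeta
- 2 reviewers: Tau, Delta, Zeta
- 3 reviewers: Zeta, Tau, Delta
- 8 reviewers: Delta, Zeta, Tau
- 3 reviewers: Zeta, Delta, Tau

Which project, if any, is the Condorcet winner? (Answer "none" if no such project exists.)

Pairwise majorities:
Tau vs Zeta: Zeta, 14–5.
Tau vs Delta: Delta, 14–5.
Zeta–Delta: Delta 13–6.
Delta wins every pairwise contest, so Delta is the Condorcet winner.

Delta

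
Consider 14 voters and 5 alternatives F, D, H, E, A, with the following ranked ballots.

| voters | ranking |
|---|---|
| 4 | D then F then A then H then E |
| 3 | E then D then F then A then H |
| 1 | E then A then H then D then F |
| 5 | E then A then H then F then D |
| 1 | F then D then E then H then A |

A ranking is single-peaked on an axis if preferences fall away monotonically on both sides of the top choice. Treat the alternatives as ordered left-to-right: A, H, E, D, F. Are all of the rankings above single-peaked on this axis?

no

Axis positions: A=1, H=2, E=3, D=4, F=5.
Bloc 1: ranking walks positions 4-5-1-2-3; A is ranked above E even though E lies between A and the peak D on the axis — preferences dip and rise again. Not single-peaked.
Bloc 2: ranking walks positions 3-4-5-1-2; A is ranked above H even though H lies between A and the peak E on the axis — preferences dip and rise again. Not single-peaked.
Bloc 3: ranking walks positions 3-1-2-4-5; A is ranked above H even though H lies between A and the peak E on the axis — preferences dip and rise again. Not single-peaked.
Bloc 4: ranking walks positions 3-1-2-5-4; A is ranked above H even though H lies between A and the peak E on the axis — preferences dip and rise again. Not single-peaked.
Bloc 5 (peak F at position 5): ranking walks positions 5-4-3-2-1, expanding outward from the peak — single-peaked.
Bloc 1 violates single-peakedness, so the profile is not single-peaked on this axis.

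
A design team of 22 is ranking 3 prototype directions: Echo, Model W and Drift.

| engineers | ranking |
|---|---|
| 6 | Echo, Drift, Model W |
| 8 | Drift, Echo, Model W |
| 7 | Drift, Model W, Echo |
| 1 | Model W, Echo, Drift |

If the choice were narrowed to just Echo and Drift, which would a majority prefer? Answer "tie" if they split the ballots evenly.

Ballots ranking Echo above Drift: 6 + 1 = 7.
Ballots ranking Drift above Echo: 22 − 7 = 15.
Drift wins the head-to-head 15–7.

Drift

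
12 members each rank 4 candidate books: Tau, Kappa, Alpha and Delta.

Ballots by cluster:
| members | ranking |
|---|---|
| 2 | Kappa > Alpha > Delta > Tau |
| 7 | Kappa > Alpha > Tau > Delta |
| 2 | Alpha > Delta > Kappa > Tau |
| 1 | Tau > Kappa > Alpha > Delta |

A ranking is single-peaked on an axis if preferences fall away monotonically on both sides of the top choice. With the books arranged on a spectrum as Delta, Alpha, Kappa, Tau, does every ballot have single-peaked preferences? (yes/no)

Axis positions: Delta=1, Alpha=2, Kappa=3, Tau=4.
Cluster 1 (peak Kappa at position 3): ranking walks positions 3-2-1-4, expanding outward from the peak — single-peaked.
Cluster 2 (peak Kappa at position 3): ranking walks positions 3-2-4-1, expanding outward from the peak — single-peaked.
Cluster 3 (peak Alpha at position 2): ranking walks positions 2-1-3-4, expanding outward from the peak — single-peaked.
Cluster 4 (peak Tau at position 4): ranking walks positions 4-3-2-1, expanding outward from the peak — single-peaked.
Every ranking is single-peaked on this axis.

yes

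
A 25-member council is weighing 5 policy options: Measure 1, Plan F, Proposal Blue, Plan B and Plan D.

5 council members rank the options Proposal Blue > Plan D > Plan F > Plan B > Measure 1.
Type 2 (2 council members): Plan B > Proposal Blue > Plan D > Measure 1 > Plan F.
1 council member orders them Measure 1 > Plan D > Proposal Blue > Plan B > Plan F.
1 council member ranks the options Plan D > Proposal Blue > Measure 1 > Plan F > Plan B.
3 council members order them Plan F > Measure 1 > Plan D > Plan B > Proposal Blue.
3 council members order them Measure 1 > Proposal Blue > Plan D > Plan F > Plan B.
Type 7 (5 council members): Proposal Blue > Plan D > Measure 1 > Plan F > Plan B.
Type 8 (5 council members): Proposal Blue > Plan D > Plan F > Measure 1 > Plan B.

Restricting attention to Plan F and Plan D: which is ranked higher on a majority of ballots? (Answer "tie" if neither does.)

Ballots ranking Plan F above Plan D: 3.
Ballots ranking Plan D above Plan F: 25 − 3 = 22.
Plan D wins the head-to-head 22–3.

Plan D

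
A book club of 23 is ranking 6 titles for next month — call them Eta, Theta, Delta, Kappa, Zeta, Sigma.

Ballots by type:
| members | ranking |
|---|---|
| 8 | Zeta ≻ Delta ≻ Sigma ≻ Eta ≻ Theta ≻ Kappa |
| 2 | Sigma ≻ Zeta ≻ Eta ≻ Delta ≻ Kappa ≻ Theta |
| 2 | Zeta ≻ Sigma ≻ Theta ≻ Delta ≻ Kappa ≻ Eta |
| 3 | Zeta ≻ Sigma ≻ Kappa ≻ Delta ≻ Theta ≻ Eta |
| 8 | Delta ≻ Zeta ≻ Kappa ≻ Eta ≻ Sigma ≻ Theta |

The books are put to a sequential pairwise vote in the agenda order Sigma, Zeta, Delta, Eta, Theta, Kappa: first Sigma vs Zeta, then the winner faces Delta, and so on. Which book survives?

Round 1: Sigma vs Zeta — 2–21, Zeta advances.
Round 2: Zeta vs Delta — 15–8, Zeta advances.
Round 3: Zeta vs Eta — 23–0, Zeta advances.
Round 4: Zeta vs Theta — 23–0, Zeta advances.
Round 5: Zeta vs Kappa — 23–0, Zeta advances.
Zeta survives the agenda.

Zeta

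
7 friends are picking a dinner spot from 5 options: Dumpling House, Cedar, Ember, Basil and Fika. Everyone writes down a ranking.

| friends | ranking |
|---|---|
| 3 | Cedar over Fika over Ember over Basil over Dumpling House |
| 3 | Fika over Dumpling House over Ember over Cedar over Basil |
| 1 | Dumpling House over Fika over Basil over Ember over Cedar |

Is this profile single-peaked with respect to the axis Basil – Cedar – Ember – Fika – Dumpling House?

Axis positions: Basil=1, Cedar=2, Ember=3, Fika=4, Dumpling House=5.
Ballot type 1: ranking walks positions 2-4-3-1-5; Fika is ranked above Ember even though Ember lies between Fika and the peak Cedar on the axis — preferences dip and rise again. Not single-peaked.
Ballot type 2 (peak Fika at position 4): ranking walks positions 4-5-3-2-1, expanding outward from the peak — single-peaked.
Ballot type 3: ranking walks positions 5-4-1-3-2; Basil is ranked above Ember even though Ember lies between Basil and the peak Dumpling House on the axis — preferences dip and rise again. Not single-peaked.
Ballot type 1 violates single-peakedness, so the profile is not single-peaked on this axis.

no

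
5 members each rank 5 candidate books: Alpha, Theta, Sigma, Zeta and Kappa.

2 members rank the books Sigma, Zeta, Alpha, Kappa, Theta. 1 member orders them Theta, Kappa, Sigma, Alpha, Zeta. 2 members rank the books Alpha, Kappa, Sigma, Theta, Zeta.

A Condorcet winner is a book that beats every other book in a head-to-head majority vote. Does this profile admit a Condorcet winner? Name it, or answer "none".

none

Pairwise majorities:
Alpha vs Theta: 2+2 = 4 for Alpha, 1 for Theta — Alpha by 4–1.
Alpha vs Sigma: Alpha is ranked higher on 2 ballots, Sigma on 3. Sigma wins 3–2.
Alpha vs Zeta: Alpha preferred on 1+2 = 3 ballots; Alpha wins 3–2.
Alpha vs Kappa: Alpha preferred on 2+2 = 4 ballots; Alpha wins 4–1.
Theta vs Sigma: 1 to 4, Sigma.
Theta vs Zeta: 3 to 2, Theta.
Theta vs Kappa: 1 for Theta, 4 for Kappa — Kappa by 4–1.
Sigma vs Zeta: Sigma preferred on 2+1+2 = 5 ballots; Sigma wins 5–0.
Sigma vs Kappa: 2 for Sigma, 3 for Kappa — Kappa by 3–2.
Zeta vs Kappa: Zeta is ranked higher on 2 ballots, Kappa on 3. Kappa wins 3–2.
Every book loses at least once (Alpha loses to Sigma; Theta loses to Alpha; Sigma loses to Kappa; Zeta loses to Alpha; Kappa loses to Alpha). The majority relation contains the cycle Alpha > Kappa > Sigma > Alpha, so there is no Condorcet winner.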